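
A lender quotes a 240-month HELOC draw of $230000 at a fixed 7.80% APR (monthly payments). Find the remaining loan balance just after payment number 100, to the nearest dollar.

$173,867

With monthly rate i = 7.8%/12 = 0.0065000, the balance after k of n payments is P · [(1+i)^n − (1+i)^k] / [(1+i)^n − 1].
(1+0.0065000)^240 = 4.73485860 and (1+0.0065000)^100 = 1.91151593, so the balance is 230,000 × (4.73485860 − 1.91151593) / (4.73485860 − 1) = $173,867.04.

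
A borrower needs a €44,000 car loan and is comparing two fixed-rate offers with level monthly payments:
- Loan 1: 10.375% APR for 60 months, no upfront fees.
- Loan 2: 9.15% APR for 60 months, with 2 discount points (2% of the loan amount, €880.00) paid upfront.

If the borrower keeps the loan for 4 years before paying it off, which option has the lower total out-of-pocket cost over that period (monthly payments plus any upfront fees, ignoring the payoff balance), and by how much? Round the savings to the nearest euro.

Loan 1: at 10.375% the monthly rate is 0.0086458, so the payment is 44,000 × 0.0086458 / (1 − 1.0086458^−60) = €943.01.
Loan 2: at 9.15% the monthly rate is 0.0076250, so the payment is 44,000 × 0.0076250 / (1 − 1.0076250^−60) = €916.57.
Over 48 months: Loan 1 costs 48 × €943.01 = €45,264.48; Loan 2 costs 48 × €916.57 + €880.00 = €44,875.36.
Loan 2 is cheaper by €45,264.48 − €44,875.36 = €389.12.

Loan 2 by €389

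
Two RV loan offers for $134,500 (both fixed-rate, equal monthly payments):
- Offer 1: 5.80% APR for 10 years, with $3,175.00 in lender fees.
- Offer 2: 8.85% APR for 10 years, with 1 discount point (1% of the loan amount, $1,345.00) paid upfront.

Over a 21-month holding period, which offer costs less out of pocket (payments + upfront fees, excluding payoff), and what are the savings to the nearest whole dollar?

Offer 1: monthly rate = 5.8%/12 = 0.0048333; payment = 134,500 × 0.0048333 / (1 − (1+0.0048333)^−120) = $1,479.75.
Offer 2: monthly rate = 8.85%/12 = 0.0073750; payment = 134,500 × 0.0073750 / (1 − (1+0.0073750)^−120) = $1,692.89.
Over 21 months: Offer 1 costs 21 × $1,479.75 + $3,175.00 = $34,249.75; Offer 2 costs 21 × $1,692.89 + $1,345.00 = $36,895.69.
Offer 1 is cheaper by $36,895.69 − $34,249.75 = $2,645.94.

Offer 1 by $2,646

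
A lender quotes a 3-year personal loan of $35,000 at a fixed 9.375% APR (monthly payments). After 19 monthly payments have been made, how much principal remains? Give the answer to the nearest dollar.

With monthly rate i = 9.375%/12 = 0.0078125, the balance after k of n payments is P · [(1+i)^n − (1+i)^k] / [(1+i)^n − 1].
(1+0.0078125)^36 = 1.32333763 and (1+0.0078125)^19 = 1.15935135, so the balance is 35,000 × (1.32333763 − 1.15935135) / (1.32333763 − 1) = $17,750.86.

$17,751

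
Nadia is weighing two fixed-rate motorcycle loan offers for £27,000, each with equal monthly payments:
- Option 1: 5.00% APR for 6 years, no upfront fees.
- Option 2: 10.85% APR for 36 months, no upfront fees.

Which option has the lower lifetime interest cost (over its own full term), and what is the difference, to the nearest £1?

Option 1: monthly rate = 5%/12 = 0.0041667; payment = 27,000 × 0.0041667 / (1 − (1+0.0041667)^−72) = £434.83.
Total interest on Option 1 = 72 × £434.83 − £27,000 = £4,307.76.
Option 2: monthly rate = 10.85%/12 = 0.0090417; payment = 27,000 × 0.0090417 / (1 − (1+0.0090417)^−36) = £882.03.
Total interest on Option 2 = 36 × £882.03 − £27,000 = £4,753.08.
Option 1 is lower by £445.32.

Option 1 by £445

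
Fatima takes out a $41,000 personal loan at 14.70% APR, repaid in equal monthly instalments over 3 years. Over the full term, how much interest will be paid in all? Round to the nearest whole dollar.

$9,949

At 14.70% the monthly rate is 0.0122500, so the payment is 41,000 × 0.0122500 / (1 − 1.0122500^−36) = $1,415.26.
Total paid = 36 × $1,415.26 = $50,949.36; interest = $50,949.36 − $41,000 = $9,949.36.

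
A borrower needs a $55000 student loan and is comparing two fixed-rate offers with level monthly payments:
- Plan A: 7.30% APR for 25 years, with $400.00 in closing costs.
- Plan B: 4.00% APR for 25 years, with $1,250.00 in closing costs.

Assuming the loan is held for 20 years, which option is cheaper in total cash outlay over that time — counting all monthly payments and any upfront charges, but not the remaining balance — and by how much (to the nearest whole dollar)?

Plan B by $25,312

Plan A: monthly rate = 7.3%/12 = 0.0060833; payment = 55,000 × 0.0060833 / (1 − (1+0.0060833)^−300) = $399.32.
Plan B: monthly rate = 4%/12 = 0.0033333; payment = 55,000 × 0.0033333 / (1 − (1+0.0033333)^−300) = $290.31.
Over 240 months: Plan A costs 240 × $399.32 + $400.00 = $96,236.80; Plan B costs 240 × $290.31 + $1,250.00 = $70,924.40.
Plan B is cheaper by $96,236.80 − $70,924.40 = $25,312.40.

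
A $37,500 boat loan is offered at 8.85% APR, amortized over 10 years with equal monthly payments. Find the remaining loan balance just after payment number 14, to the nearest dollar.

With monthly rate i = 8.85%/12 = 0.0073750, the balance after k of n payments is P · [(1+i)^n − (1+i)^k] / [(1+i)^n − 1].
(1+0.0073750)^120 = 2.41512856 and (1+0.0073750)^14 = 1.10834856, so the balance is 37,500 × (2.41512856 − 1.10834856) / (2.41512856 − 1) = $34,628.83.

$34,629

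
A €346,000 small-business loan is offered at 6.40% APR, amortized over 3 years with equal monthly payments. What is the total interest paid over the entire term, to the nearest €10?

€35,200

Monthly rate = 6.4%/12 = 0.0053333; payment = 346,000 × 0.0053333 / (1 − (1+0.0053333)^−36) = €10,588.81.
Total paid = 36 × €10,588.81 = €381,197.16; interest = €381,197.16 − €346,000 = €35,197.16.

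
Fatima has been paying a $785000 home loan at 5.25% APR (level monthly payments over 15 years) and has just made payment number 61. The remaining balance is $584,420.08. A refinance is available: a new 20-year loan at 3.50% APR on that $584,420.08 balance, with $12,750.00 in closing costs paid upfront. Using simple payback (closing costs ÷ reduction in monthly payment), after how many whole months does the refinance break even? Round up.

Current payment = 785,000 × 5.25%/12 / (1 − (1+0.0043750)^−180) = $6,310.44.
Refinanced payment = 584,420.08 × 0.0029167 / (1 − (1+0.0029167)^−240) = $3,389.40.
Monthly savings = $6,310.44 − $3,389.40 = $2,921.04.
Break-even = $12,750.00 / $2,921.04 = 4.36 → 5 months.

5 months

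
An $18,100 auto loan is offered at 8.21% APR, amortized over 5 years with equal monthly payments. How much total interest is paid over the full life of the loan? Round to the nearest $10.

At 8.21% the monthly rate is 0.0068417, so the payment is 18,100 × 0.0068417 / (1 − 1.0068417^−60) = $368.82.
Total paid = 60 × $368.82 = $22,129.20; interest = $22,129.20 − $18,100 = $4,029.20.

$4,030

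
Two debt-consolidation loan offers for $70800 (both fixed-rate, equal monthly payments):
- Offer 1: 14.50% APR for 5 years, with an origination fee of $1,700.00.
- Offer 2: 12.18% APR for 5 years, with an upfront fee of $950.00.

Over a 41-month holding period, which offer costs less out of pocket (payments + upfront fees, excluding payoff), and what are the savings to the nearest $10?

Offer 2 by $4,210

Offer 1: at 14.50% the monthly rate is 0.0120833, so the payment is 70,800 × 0.0120833 / (1 − 1.0120833^−60) = $1,665.80.
Offer 2: at 12.18% the monthly rate is 0.0101500, so the payment is 70,800 × 0.0101500 / (1 − 1.0101500^−60) = $1,581.35.
Over 41 months: Offer 1 costs 41 × $1,665.80 + $1,700.00 = $69,997.80; Offer 2 costs 41 × $1,581.35 + $950.00 = $65,785.35.
Offer 2 is cheaper by $69,997.80 − $65,785.35 = $4,212.45.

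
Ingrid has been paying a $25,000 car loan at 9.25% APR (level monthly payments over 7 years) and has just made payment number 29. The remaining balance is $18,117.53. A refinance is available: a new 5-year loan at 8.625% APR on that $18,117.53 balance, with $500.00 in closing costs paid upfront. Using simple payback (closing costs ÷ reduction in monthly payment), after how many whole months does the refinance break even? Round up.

Current payment = 25,000 × 9.25%/12 / (1 − (1+0.0077083)^−84) = $405.41.
Refinanced payment = 18,117.53 × 0.0071875 / (1 − (1+0.0071875)^−60) = $372.80.
Monthly savings = $405.41 − $372.80 = $32.61.
Break-even = $500.00 / $32.61 = 15.33 → 16 months.

16 months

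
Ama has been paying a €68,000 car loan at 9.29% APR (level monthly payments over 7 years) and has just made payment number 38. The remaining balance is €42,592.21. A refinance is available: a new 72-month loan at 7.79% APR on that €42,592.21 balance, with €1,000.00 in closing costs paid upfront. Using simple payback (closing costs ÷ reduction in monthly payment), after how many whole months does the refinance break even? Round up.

Current payment = 68,000 × 9.29%/12 / (1 − (1+0.0077417)^−84) = €1,104.09.
Refinanced payment = 42,592.21 × 0.0064917 / (1 − (1+0.0064917)^−72) = €742.42.
Monthly savings = €1,104.09 − €742.42 = €361.67.
Break-even = €1,000.00 / €361.67 = 2.76 → 3 months.

3 months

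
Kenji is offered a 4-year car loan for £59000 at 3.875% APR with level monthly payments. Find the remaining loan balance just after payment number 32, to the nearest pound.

With monthly rate i = 3.875%/12 = 0.0032292, the balance after k of n payments is P · [(1+i)^n − (1+i)^k] / [(1+i)^n − 1].
(1+0.0032292)^48 = 1.16736641 and (1+0.0032292)^32 = 1.10867638, so the balance is 59,000 × (1.16736641 − 1.10867638) / (1.16736641 − 1) = £20,689.41.

£20,689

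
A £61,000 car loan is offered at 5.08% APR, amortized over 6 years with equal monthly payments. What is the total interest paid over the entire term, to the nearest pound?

£9,896

Monthly rate = 5.08%/12 = 0.0042333; payment = 61,000 × 0.0042333 / (1 − (1+0.0042333)^−72) = £984.67.
Total paid = 72 × £984.67 = £70,896.24; interest = £70,896.24 − £61,000 = £9,896.24.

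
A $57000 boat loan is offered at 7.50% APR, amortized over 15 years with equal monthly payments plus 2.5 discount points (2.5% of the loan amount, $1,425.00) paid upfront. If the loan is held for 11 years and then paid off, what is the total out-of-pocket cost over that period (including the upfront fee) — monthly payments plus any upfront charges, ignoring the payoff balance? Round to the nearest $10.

$71,170

Monthly rate = 7.5%/12 = 0.0062500; payment = 57,000 × 0.0062500 / (1 − (1+0.0062500)^−180) = $528.40.
Total outlay = 132 × $528.40 + $1,425.00 = $71,173.80.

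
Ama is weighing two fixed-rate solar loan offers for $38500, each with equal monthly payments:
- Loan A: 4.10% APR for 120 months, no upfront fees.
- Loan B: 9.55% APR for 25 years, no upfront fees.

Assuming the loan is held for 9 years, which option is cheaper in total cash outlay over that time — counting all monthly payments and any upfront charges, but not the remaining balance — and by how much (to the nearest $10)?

Loan A: monthly rate = 4.1%/12 = 0.0034167; payment = 38,500 × 0.0034167 / (1 − (1+0.0034167)^−120) = $391.63.
Loan B: at 9.55% the monthly rate is 0.0079583, so the payment is 38,500 × 0.0079583 / (1 − 1.0079583^−300) = $337.71.
Over 108 months: Loan A costs 108 × $391.63 = $42,296.04; Loan B costs 108 × $337.71 = $36,472.68.
Loan B is cheaper by $42,296.04 − $36,472.68 = $5,823.36.

Loan B by $5,820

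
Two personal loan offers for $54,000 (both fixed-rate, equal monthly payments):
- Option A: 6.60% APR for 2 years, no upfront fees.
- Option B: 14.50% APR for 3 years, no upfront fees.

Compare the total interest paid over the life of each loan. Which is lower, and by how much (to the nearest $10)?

Option A by $9,120

Option A: monthly rate = 6.6%/12 = 0.0055000; payment = 54,000 × 0.0055000 / (1 − (1+0.0055000)^−24) = $2,407.94.
Total interest on Option A = 24 × $2,407.94 − $54,000 = $3,790.56.
Option B: monthly rate = 14.5%/12 = 0.0120833; payment = 54,000 × 0.0120833 / (1 − (1+0.0120833)^−36) = $1,858.73.
Total interest on Option B = 36 × $1,858.73 − $54,000 = $12,914.28.
Option A is lower by $9,123.72.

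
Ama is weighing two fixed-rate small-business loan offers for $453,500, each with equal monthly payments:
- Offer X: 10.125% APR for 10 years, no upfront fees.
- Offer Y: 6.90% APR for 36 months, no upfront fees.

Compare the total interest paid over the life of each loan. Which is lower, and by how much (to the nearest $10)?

Offer X: monthly rate = 10.125%/12 = 0.0084375; payment = 453,500 × 0.0084375 / (1 − (1+0.0084375)^−120) = $6,024.47.
Total interest on Offer X = 120 × $6,024.47 − $453,500 = $269,436.40.
Offer Y: monthly rate = 6.9%/12 = 0.0057500; payment = 453,500 × 0.0057500 / (1 − (1+0.0057500)^−36) = $13,982.04.
Total interest on Offer Y = 36 × $13,982.04 − $453,500 = $49,853.44.
Offer Y is lower by $219,582.96.

Offer Y by $219,580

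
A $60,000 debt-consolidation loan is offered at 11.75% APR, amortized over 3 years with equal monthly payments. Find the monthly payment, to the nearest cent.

Monthly rate = 11.75%/12 = 0.0097917; payment = 60,000 × 0.0097917 / (1 − (1+0.0097917)^−36) = $1,985.70.

$1,985.70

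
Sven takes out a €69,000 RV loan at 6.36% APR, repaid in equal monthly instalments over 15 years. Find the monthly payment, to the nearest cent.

€595.77

At 6.36% the monthly rate is 0.0053000, so the payment is 69,000 × 0.0053000 / (1 − 1.0053000^−180) = €595.77.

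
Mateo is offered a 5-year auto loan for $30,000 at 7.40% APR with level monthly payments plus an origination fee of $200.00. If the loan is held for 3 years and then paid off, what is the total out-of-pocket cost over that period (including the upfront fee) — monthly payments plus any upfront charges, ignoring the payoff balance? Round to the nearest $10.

$21,790

At 7.40% the monthly rate is 0.0061667, so the payment is 30,000 × 0.0061667 / (1 − 1.0061667^−60) = $599.71.
Total outlay = 36 × $599.71 + $200.00 = $21,789.56.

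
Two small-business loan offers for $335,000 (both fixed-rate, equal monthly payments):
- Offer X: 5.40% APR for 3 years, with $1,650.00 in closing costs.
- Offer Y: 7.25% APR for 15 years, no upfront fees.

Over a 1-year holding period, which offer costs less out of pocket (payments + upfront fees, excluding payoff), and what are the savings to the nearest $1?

Offer X: at 5.40% the monthly rate is 0.0045000, so the payment is 335,000 × 0.0045000 / (1 − 1.0045000^−36) = $10,100.52.
Offer Y: monthly rate = 7.25%/12 = 0.0060417; payment = 335,000 × 0.0060417 / (1 − (1+0.0060417)^−180) = $3,058.09.
Over 12 months: Offer X costs 12 × $10,100.52 + $1,650.00 = $122,856.24; Offer Y costs 12 × $3,058.09 = $36,697.08.
Offer Y is cheaper by $122,856.24 − $36,697.08 = $86,159.16.

Offer Y by $86,159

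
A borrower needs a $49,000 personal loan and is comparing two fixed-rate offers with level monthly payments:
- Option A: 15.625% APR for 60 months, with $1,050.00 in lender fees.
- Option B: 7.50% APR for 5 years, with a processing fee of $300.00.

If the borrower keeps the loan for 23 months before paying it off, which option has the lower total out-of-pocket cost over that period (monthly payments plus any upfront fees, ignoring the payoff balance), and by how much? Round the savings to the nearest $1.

Option B by $5,350

Option A: at 15.625% the monthly rate is 0.0130208, so the payment is 49,000 × 0.0130208 / (1 − 1.0130208^−60) = $1,181.84.
Option B: at 7.50% the monthly rate is 0.0062500, so the payment is 49,000 × 0.0062500 / (1 − 1.0062500^−60) = $981.86.
Over 23 months: Option A costs 23 × $1,181.84 + $1,050.00 = $28,232.32; Option B costs 23 × $981.86 + $300.00 = $22,882.78.
Option B is cheaper by $28,232.32 − $22,882.78 = $5,349.54.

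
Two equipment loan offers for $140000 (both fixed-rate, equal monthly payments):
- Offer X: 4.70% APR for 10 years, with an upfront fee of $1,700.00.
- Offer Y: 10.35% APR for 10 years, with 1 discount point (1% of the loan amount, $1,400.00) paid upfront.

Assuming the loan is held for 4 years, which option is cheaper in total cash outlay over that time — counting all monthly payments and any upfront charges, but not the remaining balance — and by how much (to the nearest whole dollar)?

Offer X by $19,518

Offer X: at 4.70% the monthly rate is 0.0039167, so the payment is 140,000 × 0.0039167 / (1 − 1.0039167^−120) = $1,464.47.
Offer Y: monthly rate = 10.35%/12 = 0.0086250; payment = 140,000 × 0.0086250 / (1 − (1+0.0086250)^−120) = $1,877.35.
Over 48 months: Offer X costs 48 × $1,464.47 + $1,700.00 = $71,994.56; Offer Y costs 48 × $1,877.35 + $1,400.00 = $91,512.80.
Offer X is cheaper by $91,512.80 − $71,994.56 = $19,518.24.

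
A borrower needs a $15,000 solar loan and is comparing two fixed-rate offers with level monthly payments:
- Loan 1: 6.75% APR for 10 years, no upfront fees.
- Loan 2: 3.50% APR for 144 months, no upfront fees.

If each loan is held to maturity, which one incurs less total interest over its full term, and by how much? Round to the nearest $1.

Loan 1: at 6.75% the monthly rate is 0.0056250, so the payment is 15,000 × 0.0056250 / (1 − 1.0056250^−120) = $172.24.
Total interest on Loan 1 = 120 × $172.24 − $15,000 = $5,668.80.
Loan 2: monthly rate = 3.5%/12 = 0.0029167; payment = 15,000 × 0.0029167 / (1 − (1+0.0029167)^−144) = $127.72.
Total interest on Loan 2 = 144 × $127.72 − $15,000 = $3,391.68.
Loan 2 is lower by $2,277.12.

Loan 2 by $2,277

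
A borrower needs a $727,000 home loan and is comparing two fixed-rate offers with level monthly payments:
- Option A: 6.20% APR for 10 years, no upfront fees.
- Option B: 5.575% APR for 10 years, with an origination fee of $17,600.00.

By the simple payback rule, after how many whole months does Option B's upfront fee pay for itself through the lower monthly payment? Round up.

78 months

Option A: at 6.20% the monthly rate is 0.0051667, so the payment is 727,000 × 0.0051667 / (1 − 1.0051667^−120) = $8,144.40.
Option B: monthly rate = 5.575%/12 = 0.0046458; payment = 727,000 × 0.0046458 / (1 − (1+0.0046458)^−120) = $7,916.91.
Monthly savings = $8,144.40 − $7,916.91 = $227.49.
Break-even = $17,600.00 / $227.49 = 77.37 → 78 months.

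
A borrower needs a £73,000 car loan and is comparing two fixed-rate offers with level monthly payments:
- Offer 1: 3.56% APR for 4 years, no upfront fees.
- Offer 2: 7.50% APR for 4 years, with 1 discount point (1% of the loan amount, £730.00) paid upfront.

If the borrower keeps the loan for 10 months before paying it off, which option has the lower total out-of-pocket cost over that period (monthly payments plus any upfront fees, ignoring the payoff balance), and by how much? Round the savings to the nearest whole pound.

Offer 1 by £2,041

Offer 1: monthly rate = 3.56%/12 = 0.0029667; payment = 73,000 × 0.0029667 / (1 − (1+0.0029667)^−48) = £1,633.94.
Offer 2: at 7.50% the monthly rate is 0.0062500, so the payment is 73,000 × 0.0062500 / (1 − 1.0062500^−48) = £1,765.06.
Over 10 months: Offer 1 costs 10 × £1,633.94 = £16,339.40; Offer 2 costs 10 × £1,765.06 + £730.00 = £18,380.60.
Offer 1 is cheaper by £18,380.60 − £16,339.40 = £2,041.20.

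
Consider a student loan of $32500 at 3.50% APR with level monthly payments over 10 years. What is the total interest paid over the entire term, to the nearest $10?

At 3.50% the monthly rate is 0.0029167, so the payment is 32,500 × 0.0029167 / (1 − 1.0029167^−120) = $321.38.
Total paid = 120 × $321.38 = $38,565.60; interest = $38,565.60 − $32,500 = $6,065.60.

$6,070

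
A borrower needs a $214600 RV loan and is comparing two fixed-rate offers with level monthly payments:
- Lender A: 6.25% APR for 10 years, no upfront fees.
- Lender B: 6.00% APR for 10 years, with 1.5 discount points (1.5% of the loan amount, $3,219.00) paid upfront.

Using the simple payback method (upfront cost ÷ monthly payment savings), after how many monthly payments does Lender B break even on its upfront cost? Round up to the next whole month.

120 months

Lender A: at 6.25% the monthly rate is 0.0052083, so the payment is 214,600 × 0.0052083 / (1 − 1.0052083^−120) = $2,409.53.
Lender B: at 6.00% the monthly rate is 0.0050000, so the payment is 214,600 × 0.0050000 / (1 − 1.0050000^−120) = $2,382.50.
Monthly savings = $2,409.53 − $2,382.50 = $27.03.
Break-even = $3,219.00 / $27.03 = 119.09 → 120 months.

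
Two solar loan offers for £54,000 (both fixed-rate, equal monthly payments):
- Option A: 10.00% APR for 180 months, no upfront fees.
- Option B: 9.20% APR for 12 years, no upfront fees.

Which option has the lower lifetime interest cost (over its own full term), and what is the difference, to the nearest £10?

Option A: at 10.00% the monthly rate is 0.0083333, so the payment is 54,000 × 0.0083333 / (1 − 1.0083333^−180) = £580.29.
Total interest on Option A = 180 × £580.29 − £54,000 = £50,452.20.
Option B: monthly rate = 9.2%/12 = 0.0076667; payment = 54,000 × 0.0076667 / (1 − (1+0.0076667)^−144) = £620.63.
Total interest on Option B = 144 × £620.63 − £54,000 = £35,370.72.
Option B is lower by £15,081.48.

Option B by £15,080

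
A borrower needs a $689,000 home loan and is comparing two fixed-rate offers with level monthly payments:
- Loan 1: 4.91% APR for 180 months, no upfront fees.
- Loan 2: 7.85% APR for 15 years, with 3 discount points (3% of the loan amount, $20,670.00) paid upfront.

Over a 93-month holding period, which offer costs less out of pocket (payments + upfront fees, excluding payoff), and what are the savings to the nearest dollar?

Loan 1 by $123,770

Loan 1: monthly rate = 4.91%/12 = 0.0040917; payment = 689,000 × 0.0040917 / (1 − (1+0.0040917)^−180) = $5,416.32.
Loan 2: at 7.85% the monthly rate is 0.0065417, so the payment is 689,000 × 0.0065417 / (1 − 1.0065417^−180) = $6,524.92.
Over 93 months: Loan 1 costs 93 × $5,416.32 = $503,717.76; Loan 2 costs 93 × $6,524.92 + $20,670.00 = $627,487.56.
Loan 1 is cheaper by $627,487.56 − $503,717.76 = $123,769.80.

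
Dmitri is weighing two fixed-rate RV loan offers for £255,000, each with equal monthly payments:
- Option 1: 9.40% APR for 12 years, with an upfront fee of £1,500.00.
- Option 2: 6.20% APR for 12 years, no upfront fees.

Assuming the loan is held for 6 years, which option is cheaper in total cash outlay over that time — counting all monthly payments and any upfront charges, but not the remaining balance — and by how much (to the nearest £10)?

Option 1: monthly rate = 9.4%/12 = 0.0078333; payment = 255,000 × 0.0078333 / (1 − (1+0.0078333)^−144) = £2,959.72.
Option 2: monthly rate = 6.2%/12 = 0.0051667; payment = 255,000 × 0.0051667 / (1 − (1+0.0051667)^−144) = £2,514.89.
Over 72 months: Option 1 costs 72 × £2,959.72 + £1,500.00 = £214,599.84; Option 2 costs 72 × £2,514.89 = £181,072.08.
Option 2 is cheaper by £214,599.84 − £181,072.08 = £33,527.76.

Option 2 by £33,530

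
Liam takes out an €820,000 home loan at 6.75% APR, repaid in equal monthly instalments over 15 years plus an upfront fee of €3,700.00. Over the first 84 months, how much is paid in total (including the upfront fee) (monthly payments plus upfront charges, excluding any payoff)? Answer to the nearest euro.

At 6.75% the monthly rate is 0.0056250, so the payment is 820,000 × 0.0056250 / (1 − 1.0056250^−180) = €7,256.26.
Total outlay = 84 × €7,256.26 + €3,700.00 = €613,225.84.

€613,226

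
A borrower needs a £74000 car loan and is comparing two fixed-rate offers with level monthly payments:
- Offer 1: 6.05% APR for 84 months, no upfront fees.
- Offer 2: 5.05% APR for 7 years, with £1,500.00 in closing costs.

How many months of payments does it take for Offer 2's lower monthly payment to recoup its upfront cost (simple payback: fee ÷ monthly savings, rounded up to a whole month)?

Offer 1: monthly rate = 6.05%/12 = 0.0050417; payment = 74,000 × 0.0050417 / (1 − (1+0.0050417)^−84) = £1,082.81.
Offer 2: monthly rate = 5.05%/12 = 0.0042083; payment = 74,000 × 0.0042083 / (1 − (1+0.0042083)^−84) = £1,047.65.
Monthly savings = £1,082.81 − £1,047.65 = £35.16.
Break-even = £1,500.00 / £35.16 = 42.66 → 43 months.

43 months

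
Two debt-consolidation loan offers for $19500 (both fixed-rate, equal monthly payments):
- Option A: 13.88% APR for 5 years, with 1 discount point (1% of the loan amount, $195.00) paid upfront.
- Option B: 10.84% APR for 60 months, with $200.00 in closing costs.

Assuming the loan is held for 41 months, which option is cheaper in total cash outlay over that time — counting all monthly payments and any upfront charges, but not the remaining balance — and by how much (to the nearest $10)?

Option B by $1,230

Option A: monthly rate = 13.88%/12 = 0.0115667; payment = 19,500 × 0.0115667 / (1 − (1+0.0115667)^−60) = $452.52.
Option B: at 10.84% the monthly rate is 0.0090333, so the payment is 19,500 × 0.0090333 / (1 − 1.0090333^−60) = $422.42.
Over 41 months: Option A costs 41 × $452.52 + $195.00 = $18,748.32; Option B costs 41 × $422.42 + $200.00 = $17,519.22.
Option B is cheaper by $18,748.32 − $17,519.22 = $1,229.10.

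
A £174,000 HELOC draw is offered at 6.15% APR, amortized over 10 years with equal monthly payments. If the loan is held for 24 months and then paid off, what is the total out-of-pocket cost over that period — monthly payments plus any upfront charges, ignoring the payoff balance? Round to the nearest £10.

At 6.15% the monthly rate is 0.0051250, so the payment is 174,000 × 0.0051250 / (1 − 1.0051250^−120) = £1,944.89.
Total outlay = 24 × £1,944.89 = £46,677.36.

£46,680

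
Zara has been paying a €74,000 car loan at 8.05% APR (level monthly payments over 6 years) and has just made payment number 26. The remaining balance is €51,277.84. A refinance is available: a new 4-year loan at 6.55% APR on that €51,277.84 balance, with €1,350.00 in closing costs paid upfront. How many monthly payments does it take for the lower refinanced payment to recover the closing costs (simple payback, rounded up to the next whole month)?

Current payment = 74,000 × 8.05%/12 / (1 − (1+0.0067083)^−72) = €1,299.27.
Refinanced payment = 51,277.84 × 0.0054583 / (1 − (1+0.0054583)^−48) = €1,217.23.
Monthly savings = €1,299.27 − €1,217.23 = €82.04.
Break-even = €1,350.00 / €82.04 = 16.46 → 17 months.

17 months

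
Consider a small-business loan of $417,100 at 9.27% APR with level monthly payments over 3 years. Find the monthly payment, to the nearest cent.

$13,316.14

At 9.27% the monthly rate is 0.0077250, so the payment is 417,100 × 0.0077250 / (1 − 1.0077250^−36) = $13,316.14.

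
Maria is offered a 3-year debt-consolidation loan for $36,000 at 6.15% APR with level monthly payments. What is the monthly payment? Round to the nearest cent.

$1,097.64

At 6.15% the monthly rate is 0.0051250, so the payment is 36,000 × 0.0051250 / (1 − 1.0051250^−36) = $1,097.64.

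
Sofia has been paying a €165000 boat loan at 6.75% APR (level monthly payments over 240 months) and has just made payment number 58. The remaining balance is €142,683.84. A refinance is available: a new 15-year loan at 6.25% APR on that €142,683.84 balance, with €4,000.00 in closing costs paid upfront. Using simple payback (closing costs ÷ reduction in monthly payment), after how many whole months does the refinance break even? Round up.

Current payment = 165,000 × 6.75%/12 / (1 − (1+0.0056250)^−240) = €1,254.60.
Refinanced payment = 142,683.84 × 0.0052083 / (1 − (1+0.0052083)^−180) = €1,223.40.
Monthly savings = €1,254.60 − €1,223.40 = €31.20.
Break-even = €4,000.00 / €31.20 = 128.21 → 129 months.

129 months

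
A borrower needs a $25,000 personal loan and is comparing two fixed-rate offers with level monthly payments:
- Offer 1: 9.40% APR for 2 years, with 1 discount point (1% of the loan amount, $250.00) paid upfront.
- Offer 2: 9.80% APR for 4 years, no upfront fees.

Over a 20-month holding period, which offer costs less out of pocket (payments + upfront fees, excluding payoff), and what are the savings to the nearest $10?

Offer 1: monthly rate = 9.4%/12 = 0.0078333; payment = 25,000 × 0.0078333 / (1 − (1+0.0078333)^−24) = $1,146.71.
Offer 2: monthly rate = 9.8%/12 = 0.0081667; payment = 25,000 × 0.0081667 / (1 − (1+0.0081667)^−48) = $631.67.
Over 20 months: Offer 1 costs 20 × $1,146.71 + $250.00 = $23,184.20; Offer 2 costs 20 × $631.67 = $12,633.40.
Offer 2 is cheaper by $23,184.20 − $12,633.40 = $10,550.80.

Offer 2 by $10,550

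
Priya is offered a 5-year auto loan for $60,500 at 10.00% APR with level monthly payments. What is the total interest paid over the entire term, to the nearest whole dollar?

$16,627

Monthly rate = 10%/12 = 0.0083333; payment = 60,500 × 0.0083333 / (1 − (1+0.0083333)^−60) = $1,285.45.
Total paid = 60 × $1,285.45 = $77,127.00; interest = $77,127.00 − $60,500 = $16,627.00.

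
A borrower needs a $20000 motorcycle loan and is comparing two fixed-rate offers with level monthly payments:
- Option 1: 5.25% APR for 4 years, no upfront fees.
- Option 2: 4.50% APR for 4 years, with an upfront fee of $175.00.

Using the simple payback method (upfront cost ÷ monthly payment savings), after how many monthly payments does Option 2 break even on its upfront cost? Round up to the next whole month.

26 months

Option 1: at 5.25% the monthly rate is 0.0043750, so the payment is 20,000 × 0.0043750 / (1 − 1.0043750^−48) = $462.85.
Option 2: at 4.50% the monthly rate is 0.0037500, so the payment is 20,000 × 0.0037500 / (1 − 1.0037500^−48) = $456.07.
Monthly savings = $462.85 − $456.07 = $6.78.
Break-even = $175.00 / $6.78 = 25.81 → 26 months.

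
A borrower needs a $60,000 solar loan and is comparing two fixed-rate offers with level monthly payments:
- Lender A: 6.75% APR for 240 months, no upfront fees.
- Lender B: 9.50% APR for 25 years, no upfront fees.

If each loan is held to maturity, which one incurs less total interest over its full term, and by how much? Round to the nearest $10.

Lender A: monthly rate = 6.75%/12 = 0.0056250; payment = 60,000 × 0.0056250 / (1 − (1+0.0056250)^−240) = $456.22.
Total interest on Lender A = 240 × $456.22 − $60,000 = $49,492.80.
Lender B: monthly rate = 9.5%/12 = 0.0079167; payment = 60,000 × 0.0079167 / (1 − (1+0.0079167)^−300) = $524.22.
Total interest on Lender B = 300 × $524.22 − $60,000 = $97,266.00.
Lender A is lower by $47,773.20.

Lender A by $47,770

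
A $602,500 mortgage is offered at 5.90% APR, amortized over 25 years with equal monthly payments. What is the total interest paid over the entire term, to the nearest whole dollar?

$551,051

Monthly rate = 5.9%/12 = 0.0049167; payment = 602,500 × 0.0049167 / (1 − (1+0.0049167)^−300) = $3,845.17.
Total paid = 300 × $3,845.17 = $1,153,551.00; interest = $1,153,551.00 − $602,500 = $551,051.00.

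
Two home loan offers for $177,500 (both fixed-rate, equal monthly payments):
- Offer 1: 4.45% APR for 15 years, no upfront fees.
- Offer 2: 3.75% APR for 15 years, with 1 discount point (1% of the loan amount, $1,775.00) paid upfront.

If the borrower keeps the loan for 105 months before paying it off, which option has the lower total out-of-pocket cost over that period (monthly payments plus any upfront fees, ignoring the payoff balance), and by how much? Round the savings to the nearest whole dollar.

Offer 1: at 4.45% the monthly rate is 0.0037083, so the payment is 177,500 × 0.0037083 / (1 − 1.0037083^−180) = $1,353.33.
Offer 2: at 3.75% the monthly rate is 0.0031250, so the payment is 177,500 × 0.0031250 / (1 − 1.0031250^−180) = $1,290.82.
Over 105 months: Offer 1 costs 105 × $1,353.33 = $142,099.65; Offer 2 costs 105 × $1,290.82 + $1,775.00 = $137,311.10.
Offer 2 is cheaper by $142,099.65 − $137,311.10 = $4,788.55.

Offer 2 by $4,789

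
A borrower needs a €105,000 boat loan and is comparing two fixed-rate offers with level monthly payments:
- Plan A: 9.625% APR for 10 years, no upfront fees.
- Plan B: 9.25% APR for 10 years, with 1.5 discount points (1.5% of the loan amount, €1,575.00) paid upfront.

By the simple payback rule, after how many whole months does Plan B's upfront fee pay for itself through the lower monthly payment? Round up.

74 months

Plan A: monthly rate = 9.625%/12 = 0.0080208; payment = 105,000 × 0.0080208 / (1 − (1+0.0080208)^−120) = €1,365.87.
Plan B: monthly rate = 9.25%/12 = 0.0077083; payment = 105,000 × 0.0077083 / (1 − (1+0.0077083)^−120) = €1,344.34.
Monthly savings = €1,365.87 − €1,344.34 = €21.53.
Break-even = €1,575.00 / €21.53 = 73.15 → 74 months.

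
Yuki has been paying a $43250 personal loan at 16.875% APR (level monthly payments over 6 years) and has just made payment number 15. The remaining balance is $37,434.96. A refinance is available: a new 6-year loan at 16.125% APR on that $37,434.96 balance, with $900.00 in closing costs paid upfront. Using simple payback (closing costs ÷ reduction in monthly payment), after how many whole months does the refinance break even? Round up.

Current payment = 43,250 × 16.875%/12 / (1 − (1+0.0140625)^−72) = $959.13.
Refinanced payment = 37,434.96 × 0.0134375 / (1 − (1+0.0134375)^−72) = $814.61.
Monthly savings = $959.13 − $814.61 = $144.52.
Break-even = $900.00 / $144.52 = 6.23 → 7 months.

7 months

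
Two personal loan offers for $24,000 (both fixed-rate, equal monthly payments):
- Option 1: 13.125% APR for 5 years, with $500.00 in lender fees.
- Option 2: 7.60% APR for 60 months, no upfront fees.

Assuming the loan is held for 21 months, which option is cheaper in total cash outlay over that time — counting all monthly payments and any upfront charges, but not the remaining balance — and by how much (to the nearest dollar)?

Option 1: monthly rate = 13.125%/12 = 0.0109375; payment = 24,000 × 0.0109375 / (1 − (1+0.0109375)^−60) = $547.61.
Option 2: monthly rate = 7.6%/12 = 0.0063333; payment = 24,000 × 0.0063333 / (1 − (1+0.0063333)^−60) = $482.05.
Over 21 months: Option 1 costs 21 × $547.61 + $500.00 = $11,999.81; Option 2 costs 21 × $482.05 = $10,123.05.
Option 2 is cheaper by $11,999.81 − $10,123.05 = $1,876.76.

Option 2 by $1,877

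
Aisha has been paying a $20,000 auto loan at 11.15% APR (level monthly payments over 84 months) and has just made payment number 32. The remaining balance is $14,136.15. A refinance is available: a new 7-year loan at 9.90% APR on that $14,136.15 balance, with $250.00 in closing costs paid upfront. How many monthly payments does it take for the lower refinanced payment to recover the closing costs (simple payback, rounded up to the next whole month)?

3 months

Current payment = 20,000 × 11.15%/12 / (1 − (1+0.0092917)^−84) = $344.03.
Refinanced payment = 14,136.15 × 0.0082500 / (1 − (1+0.0082500)^−84) = $233.95.
Monthly savings = $344.03 − $233.95 = $110.08.
Break-even = $250.00 / $110.08 = 2.27 → 3 months.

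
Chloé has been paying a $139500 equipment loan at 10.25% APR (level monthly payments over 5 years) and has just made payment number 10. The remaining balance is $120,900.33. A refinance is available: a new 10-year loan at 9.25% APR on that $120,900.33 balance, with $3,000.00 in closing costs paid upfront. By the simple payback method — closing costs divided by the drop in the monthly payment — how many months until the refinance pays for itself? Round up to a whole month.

3 months

Current payment = 139,500 × 10.25%/12 / (1 − (1+0.0085417)^−60) = $2,981.15.
Refinanced payment = 120,900.33 × 0.0077083 / (1 − (1+0.0077083)^−120) = $1,547.92.
Monthly savings = $2,981.15 − $1,547.92 = $1,433.23.
Break-even = $3,000.00 / $1,433.23 = 2.09 → 3 months.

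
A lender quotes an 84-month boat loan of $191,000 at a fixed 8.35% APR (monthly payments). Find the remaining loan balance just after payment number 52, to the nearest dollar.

With monthly rate i = 8.35%/12 = 0.0069583, the balance after k of n payments is P · [(1+i)^n − (1+i)^k] / [(1+i)^n − 1].
(1+0.0069583)^84 = 1.79046580 and (1+0.0069583)^52 = 1.43416137, so the balance is 191,000 × (1.79046580 − 1.43416137) / (1.79046580 − 1) = $86,093.73.

$86,094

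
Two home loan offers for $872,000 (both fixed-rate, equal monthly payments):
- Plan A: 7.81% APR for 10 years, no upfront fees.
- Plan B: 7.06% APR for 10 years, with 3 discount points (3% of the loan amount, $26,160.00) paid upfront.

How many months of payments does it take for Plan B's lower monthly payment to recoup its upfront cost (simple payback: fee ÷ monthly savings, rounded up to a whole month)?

Plan A: at 7.81% the monthly rate is 0.0065083, so the payment is 872,000 × 0.0065083 / (1 − 1.0065083^−120) = $10,492.42.
Plan B: monthly rate = 7.06%/12 = 0.0058833; payment = 872,000 × 0.0058833 / (1 − (1+0.0058833)^−120) = $10,151.65.
Monthly savings = $10,492.42 − $10,151.65 = $340.77.
Break-even = $26,160.00 / $340.77 = 76.77 → 77 months.

77 months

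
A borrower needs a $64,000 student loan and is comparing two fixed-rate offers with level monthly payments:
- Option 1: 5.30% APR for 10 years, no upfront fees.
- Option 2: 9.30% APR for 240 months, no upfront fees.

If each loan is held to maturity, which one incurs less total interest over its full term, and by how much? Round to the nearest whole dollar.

Option 1: monthly rate = 5.3%/12 = 0.0044167; payment = 64,000 × 0.0044167 / (1 − (1+0.0044167)^−120) = $688.24.
Total interest on Option 1 = 120 × $688.24 − $64,000 = $18,588.80.
Option 2: at 9.30% the monthly rate is 0.0077500, so the payment is 64,000 × 0.0077500 / (1 − 1.0077500^−240) = $588.23.
Total interest on Option 2 = 240 × $588.23 − $64,000 = $77,175.20.
Option 1 is lower by $58,586.40.

Option 1 by $58,586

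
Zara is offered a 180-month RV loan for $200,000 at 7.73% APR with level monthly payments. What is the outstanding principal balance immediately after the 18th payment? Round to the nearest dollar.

$188,741

With monthly rate i = 7.73%/12 = 0.0064417, the balance after k of n payments is P · [(1+i)^n − (1+i)^k] / [(1+i)^n − 1].
(1+0.0064417)^180 = 3.17650458 and (1+0.0064417)^18 = 1.12252223, so the balance is 200,000 × (3.17650458 − 1.12252223) / (3.17650458 − 1) = $188,741.38.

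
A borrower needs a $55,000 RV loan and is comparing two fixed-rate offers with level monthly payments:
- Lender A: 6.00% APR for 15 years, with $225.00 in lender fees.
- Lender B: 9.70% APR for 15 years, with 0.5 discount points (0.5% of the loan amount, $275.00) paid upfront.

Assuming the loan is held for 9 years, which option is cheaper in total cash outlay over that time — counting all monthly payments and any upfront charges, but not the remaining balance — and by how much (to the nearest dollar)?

Lender A by $12,671

Lender A: monthly rate = 6%/12 = 0.0050000; payment = 55,000 × 0.0050000 / (1 − (1+0.0050000)^−180) = $464.12.
Lender B: monthly rate = 9.7%/12 = 0.0080833; payment = 55,000 × 0.0080833 / (1 − (1+0.0080833)^−180) = $580.98.
Over 108 months: Lender A costs 108 × $464.12 + $225.00 = $50,349.96; Lender B costs 108 × $580.98 + $275.00 = $63,020.84.
Lender A is cheaper by $63,020.84 − $50,349.96 = $12,670.88.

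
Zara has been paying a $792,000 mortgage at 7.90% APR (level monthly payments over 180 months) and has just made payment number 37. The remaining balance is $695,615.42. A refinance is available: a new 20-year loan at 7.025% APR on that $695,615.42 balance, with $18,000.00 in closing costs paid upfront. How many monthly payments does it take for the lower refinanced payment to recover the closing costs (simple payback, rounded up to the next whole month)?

Current payment = 792,000 × 7.9%/12 / (1 − (1+0.0065833)^−180) = $7,523.11.
Refinanced payment = 695,615.42 × 0.0058542 / (1 − (1+0.0058542)^−240) = $5,403.54.
Monthly savings = $7,523.11 − $5,403.54 = $2,119.57.
Break-even = $18,000.00 / $2,119.57 = 8.49 → 9 months.

9 months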